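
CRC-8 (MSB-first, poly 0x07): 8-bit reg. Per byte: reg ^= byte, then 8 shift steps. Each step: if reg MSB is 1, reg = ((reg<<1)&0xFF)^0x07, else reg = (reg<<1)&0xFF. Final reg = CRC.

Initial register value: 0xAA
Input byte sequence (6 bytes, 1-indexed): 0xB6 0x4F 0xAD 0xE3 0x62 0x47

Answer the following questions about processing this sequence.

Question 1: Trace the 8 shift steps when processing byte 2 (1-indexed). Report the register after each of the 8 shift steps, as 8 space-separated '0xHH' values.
Answer: 0x36 0x6C 0xD8 0xB7 0x69 0xD2 0xA3 0x41

Derivation:
After byte 1 (0xB6): reg=0x54
Register before byte 2: 0x54
After XOR with byte 0x4F: 0x1B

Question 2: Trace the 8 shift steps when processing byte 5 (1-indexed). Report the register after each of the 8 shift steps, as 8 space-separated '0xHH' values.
After byte 1 (0xB6): reg=0x54
After byte 2 (0x4F): reg=0x41
After byte 3 (0xAD): reg=0x8A
After byte 4 (0xE3): reg=0x18
Register before byte 5: 0x18
After XOR with byte 0x62: 0x7A

Answer: 0xF4 0xEF 0xD9 0xB5 0x6D 0xDA 0xB3 0x61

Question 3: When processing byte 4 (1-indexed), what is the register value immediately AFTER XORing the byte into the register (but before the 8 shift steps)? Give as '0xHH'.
Register before byte 4: 0x8A
Byte 4: 0xE3
0x8A XOR 0xE3 = 0x69

Answer: 0x69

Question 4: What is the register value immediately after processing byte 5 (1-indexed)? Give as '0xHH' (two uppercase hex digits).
Answer: 0x61

Derivation:
After byte 1 (0xB6): reg=0x54
After byte 2 (0x4F): reg=0x41
After byte 3 (0xAD): reg=0x8A
After byte 4 (0xE3): reg=0x18
After byte 5 (0x62): reg=0x61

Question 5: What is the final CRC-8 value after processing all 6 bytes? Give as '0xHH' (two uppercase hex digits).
After byte 1 (0xB6): reg=0x54
After byte 2 (0x4F): reg=0x41
After byte 3 (0xAD): reg=0x8A
After byte 4 (0xE3): reg=0x18
After byte 5 (0x62): reg=0x61
After byte 6 (0x47): reg=0xF2

Answer: 0xF2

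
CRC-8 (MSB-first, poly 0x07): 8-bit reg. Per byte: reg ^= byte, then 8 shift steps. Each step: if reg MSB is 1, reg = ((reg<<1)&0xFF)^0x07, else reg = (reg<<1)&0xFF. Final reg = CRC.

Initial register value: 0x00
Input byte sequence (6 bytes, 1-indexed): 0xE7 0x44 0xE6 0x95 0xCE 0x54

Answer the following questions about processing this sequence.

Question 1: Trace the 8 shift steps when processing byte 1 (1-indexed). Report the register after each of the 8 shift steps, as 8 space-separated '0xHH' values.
Register before byte 1: 0x00
After XOR with byte 0xE7: 0xE7

Answer: 0xC9 0x95 0x2D 0x5A 0xB4 0x6F 0xDE 0xBB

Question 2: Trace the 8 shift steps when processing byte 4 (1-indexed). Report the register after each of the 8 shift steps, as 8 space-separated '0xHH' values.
After byte 1 (0xE7): reg=0xBB
After byte 2 (0x44): reg=0xF3
After byte 3 (0xE6): reg=0x6B
Register before byte 4: 0x6B
After XOR with byte 0x95: 0xFE

Answer: 0xFB 0xF1 0xE5 0xCD 0x9D 0x3D 0x7A 0xF4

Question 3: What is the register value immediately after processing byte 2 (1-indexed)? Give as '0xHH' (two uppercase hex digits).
Answer: 0xF3

Derivation:
After byte 1 (0xE7): reg=0xBB
After byte 2 (0x44): reg=0xF3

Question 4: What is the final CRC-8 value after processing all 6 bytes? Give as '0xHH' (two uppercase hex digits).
Answer: 0xD0

Derivation:
After byte 1 (0xE7): reg=0xBB
After byte 2 (0x44): reg=0xF3
After byte 3 (0xE6): reg=0x6B
After byte 4 (0x95): reg=0xF4
After byte 5 (0xCE): reg=0xA6
After byte 6 (0x54): reg=0xD0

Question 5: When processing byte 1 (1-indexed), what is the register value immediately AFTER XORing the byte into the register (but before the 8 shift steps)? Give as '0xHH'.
Register before byte 1: 0x00
Byte 1: 0xE7
0x00 XOR 0xE7 = 0xE7

Answer: 0xE7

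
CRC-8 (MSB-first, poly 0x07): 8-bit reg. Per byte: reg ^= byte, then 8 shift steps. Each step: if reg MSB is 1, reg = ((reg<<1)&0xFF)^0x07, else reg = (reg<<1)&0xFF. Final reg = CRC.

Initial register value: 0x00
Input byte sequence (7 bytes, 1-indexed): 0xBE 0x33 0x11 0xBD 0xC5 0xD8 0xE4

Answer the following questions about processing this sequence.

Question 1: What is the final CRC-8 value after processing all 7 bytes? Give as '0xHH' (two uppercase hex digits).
Answer: 0xDB

Derivation:
After byte 1 (0xBE): reg=0x33
After byte 2 (0x33): reg=0x00
After byte 3 (0x11): reg=0x77
After byte 4 (0xBD): reg=0x78
After byte 5 (0xC5): reg=0x3A
After byte 6 (0xD8): reg=0xA0
After byte 7 (0xE4): reg=0xDB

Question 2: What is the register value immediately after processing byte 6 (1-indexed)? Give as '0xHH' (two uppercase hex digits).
After byte 1 (0xBE): reg=0x33
After byte 2 (0x33): reg=0x00
After byte 3 (0x11): reg=0x77
After byte 4 (0xBD): reg=0x78
After byte 5 (0xC5): reg=0x3A
After byte 6 (0xD8): reg=0xA0

Answer: 0xA0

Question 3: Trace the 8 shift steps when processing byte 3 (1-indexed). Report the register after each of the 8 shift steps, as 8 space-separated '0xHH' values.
After byte 1 (0xBE): reg=0x33
After byte 2 (0x33): reg=0x00
Register before byte 3: 0x00
After XOR with byte 0x11: 0x11

Answer: 0x22 0x44 0x88 0x17 0x2E 0x5C 0xB8 0x77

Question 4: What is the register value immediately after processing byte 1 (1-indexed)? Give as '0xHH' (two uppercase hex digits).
Answer: 0x33

Derivation:
After byte 1 (0xBE): reg=0x33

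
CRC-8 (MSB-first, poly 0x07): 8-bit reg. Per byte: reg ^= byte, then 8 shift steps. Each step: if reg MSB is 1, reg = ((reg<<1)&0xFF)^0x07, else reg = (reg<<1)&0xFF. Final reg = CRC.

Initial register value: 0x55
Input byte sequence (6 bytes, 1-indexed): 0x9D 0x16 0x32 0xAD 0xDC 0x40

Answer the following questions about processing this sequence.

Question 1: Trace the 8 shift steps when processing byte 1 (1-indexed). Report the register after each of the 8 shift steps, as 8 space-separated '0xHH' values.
Register before byte 1: 0x55
After XOR with byte 0x9D: 0xC8

Answer: 0x97 0x29 0x52 0xA4 0x4F 0x9E 0x3B 0x76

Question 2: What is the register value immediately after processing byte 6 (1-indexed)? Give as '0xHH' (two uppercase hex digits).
Answer: 0x71

Derivation:
After byte 1 (0x9D): reg=0x76
After byte 2 (0x16): reg=0x27
After byte 3 (0x32): reg=0x6B
After byte 4 (0xAD): reg=0x5C
After byte 5 (0xDC): reg=0x89
After byte 6 (0x40): reg=0x71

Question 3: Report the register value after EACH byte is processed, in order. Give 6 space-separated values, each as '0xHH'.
0x76 0x27 0x6B 0x5C 0x89 0x71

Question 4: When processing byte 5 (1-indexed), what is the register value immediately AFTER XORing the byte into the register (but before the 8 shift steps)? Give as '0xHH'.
Answer: 0x80

Derivation:
Register before byte 5: 0x5C
Byte 5: 0xDC
0x5C XOR 0xDC = 0x80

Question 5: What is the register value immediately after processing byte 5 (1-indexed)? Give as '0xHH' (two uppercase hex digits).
Answer: 0x89

Derivation:
After byte 1 (0x9D): reg=0x76
After byte 2 (0x16): reg=0x27
After byte 3 (0x32): reg=0x6B
After byte 4 (0xAD): reg=0x5C
After byte 5 (0xDC): reg=0x89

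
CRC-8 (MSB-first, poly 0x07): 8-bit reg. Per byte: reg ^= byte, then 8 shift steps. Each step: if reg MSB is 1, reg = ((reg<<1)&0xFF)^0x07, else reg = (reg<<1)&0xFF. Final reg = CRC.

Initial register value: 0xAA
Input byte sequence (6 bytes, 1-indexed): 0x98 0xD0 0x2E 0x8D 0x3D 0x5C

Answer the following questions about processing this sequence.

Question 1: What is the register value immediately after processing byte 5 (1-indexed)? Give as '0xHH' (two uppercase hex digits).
After byte 1 (0x98): reg=0x9E
After byte 2 (0xD0): reg=0xED
After byte 3 (0x2E): reg=0x47
After byte 4 (0x8D): reg=0x78
After byte 5 (0x3D): reg=0xDC

Answer: 0xDC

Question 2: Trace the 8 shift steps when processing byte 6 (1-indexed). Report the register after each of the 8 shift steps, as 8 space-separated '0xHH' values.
Answer: 0x07 0x0E 0x1C 0x38 0x70 0xE0 0xC7 0x89

Derivation:
After byte 1 (0x98): reg=0x9E
After byte 2 (0xD0): reg=0xED
After byte 3 (0x2E): reg=0x47
After byte 4 (0x8D): reg=0x78
After byte 5 (0x3D): reg=0xDC
Register before byte 6: 0xDC
After XOR with byte 0x5C: 0x80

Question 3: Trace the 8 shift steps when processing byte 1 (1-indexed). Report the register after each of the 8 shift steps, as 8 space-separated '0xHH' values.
Answer: 0x64 0xC8 0x97 0x29 0x52 0xA4 0x4F 0x9E

Derivation:
Register before byte 1: 0xAA
After XOR with byte 0x98: 0x32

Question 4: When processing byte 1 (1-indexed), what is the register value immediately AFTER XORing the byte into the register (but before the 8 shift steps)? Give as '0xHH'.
Register before byte 1: 0xAA
Byte 1: 0x98
0xAA XOR 0x98 = 0x32

Answer: 0x32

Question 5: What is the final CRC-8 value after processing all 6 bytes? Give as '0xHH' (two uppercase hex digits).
Answer: 0x89

Derivation:
After byte 1 (0x98): reg=0x9E
After byte 2 (0xD0): reg=0xED
After byte 3 (0x2E): reg=0x47
After byte 4 (0x8D): reg=0x78
After byte 5 (0x3D): reg=0xDC
After byte 6 (0x5C): reg=0x89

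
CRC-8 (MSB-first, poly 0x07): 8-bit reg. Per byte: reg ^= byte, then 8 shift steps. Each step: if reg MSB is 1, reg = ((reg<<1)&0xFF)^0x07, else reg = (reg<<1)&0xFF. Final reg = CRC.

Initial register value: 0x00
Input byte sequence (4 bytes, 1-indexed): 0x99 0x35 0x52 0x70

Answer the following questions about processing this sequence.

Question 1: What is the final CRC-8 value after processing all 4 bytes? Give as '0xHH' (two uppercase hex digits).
After byte 1 (0x99): reg=0xC6
After byte 2 (0x35): reg=0xD7
After byte 3 (0x52): reg=0x92
After byte 4 (0x70): reg=0xA0

Answer: 0xA0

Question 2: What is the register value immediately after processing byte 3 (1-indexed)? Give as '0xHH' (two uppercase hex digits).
After byte 1 (0x99): reg=0xC6
After byte 2 (0x35): reg=0xD7
After byte 3 (0x52): reg=0x92

Answer: 0x92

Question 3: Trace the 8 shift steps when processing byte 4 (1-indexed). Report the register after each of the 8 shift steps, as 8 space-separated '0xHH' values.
After byte 1 (0x99): reg=0xC6
After byte 2 (0x35): reg=0xD7
After byte 3 (0x52): reg=0x92
Register before byte 4: 0x92
After XOR with byte 0x70: 0xE2

Answer: 0xC3 0x81 0x05 0x0A 0x14 0x28 0x50 0xA0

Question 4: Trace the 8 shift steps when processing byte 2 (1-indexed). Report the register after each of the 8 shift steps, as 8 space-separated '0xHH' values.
After byte 1 (0x99): reg=0xC6
Register before byte 2: 0xC6
After XOR with byte 0x35: 0xF3

Answer: 0xE1 0xC5 0x8D 0x1D 0x3A 0x74 0xE8 0xD7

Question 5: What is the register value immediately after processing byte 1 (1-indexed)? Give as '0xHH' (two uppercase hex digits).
After byte 1 (0x99): reg=0xC6

Answer: 0xC6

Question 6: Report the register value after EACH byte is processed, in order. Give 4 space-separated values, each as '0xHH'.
0xC6 0xD7 0x92 0xA0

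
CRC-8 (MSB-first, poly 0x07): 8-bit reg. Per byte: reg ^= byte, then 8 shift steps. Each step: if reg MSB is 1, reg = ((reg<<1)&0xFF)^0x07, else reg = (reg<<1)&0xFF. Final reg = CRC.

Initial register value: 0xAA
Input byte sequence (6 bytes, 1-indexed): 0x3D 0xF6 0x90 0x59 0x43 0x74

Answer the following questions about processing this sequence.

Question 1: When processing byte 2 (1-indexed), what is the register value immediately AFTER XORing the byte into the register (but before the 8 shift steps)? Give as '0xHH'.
Answer: 0x1A

Derivation:
Register before byte 2: 0xEC
Byte 2: 0xF6
0xEC XOR 0xF6 = 0x1A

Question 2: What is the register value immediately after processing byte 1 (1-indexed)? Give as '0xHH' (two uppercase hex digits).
After byte 1 (0x3D): reg=0xEC

Answer: 0xEC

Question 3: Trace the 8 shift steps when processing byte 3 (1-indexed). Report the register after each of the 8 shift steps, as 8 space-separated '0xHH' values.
Answer: 0xAB 0x51 0xA2 0x43 0x86 0x0B 0x16 0x2C

Derivation:
After byte 1 (0x3D): reg=0xEC
After byte 2 (0xF6): reg=0x46
Register before byte 3: 0x46
After XOR with byte 0x90: 0xD6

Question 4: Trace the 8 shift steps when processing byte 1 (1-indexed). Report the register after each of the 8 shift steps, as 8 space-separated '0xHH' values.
Register before byte 1: 0xAA
After XOR with byte 0x3D: 0x97

Answer: 0x29 0x52 0xA4 0x4F 0x9E 0x3B 0x76 0xEC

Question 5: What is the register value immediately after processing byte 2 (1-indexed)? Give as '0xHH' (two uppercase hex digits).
Answer: 0x46

Derivation:
After byte 1 (0x3D): reg=0xEC
After byte 2 (0xF6): reg=0x46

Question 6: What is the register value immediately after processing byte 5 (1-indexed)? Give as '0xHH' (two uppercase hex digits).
Answer: 0x2D

Derivation:
After byte 1 (0x3D): reg=0xEC
After byte 2 (0xF6): reg=0x46
After byte 3 (0x90): reg=0x2C
After byte 4 (0x59): reg=0x4C
After byte 5 (0x43): reg=0x2D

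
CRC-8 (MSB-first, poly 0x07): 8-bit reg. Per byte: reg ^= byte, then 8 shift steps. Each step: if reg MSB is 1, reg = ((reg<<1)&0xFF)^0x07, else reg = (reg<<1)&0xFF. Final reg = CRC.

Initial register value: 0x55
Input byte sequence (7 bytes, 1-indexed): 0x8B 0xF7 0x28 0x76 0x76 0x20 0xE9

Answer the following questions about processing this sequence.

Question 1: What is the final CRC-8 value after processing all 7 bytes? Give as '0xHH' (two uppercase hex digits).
After byte 1 (0x8B): reg=0x14
After byte 2 (0xF7): reg=0xA7
After byte 3 (0x28): reg=0xA4
After byte 4 (0x76): reg=0x30
After byte 5 (0x76): reg=0xD5
After byte 6 (0x20): reg=0xC5
After byte 7 (0xE9): reg=0xC4

Answer: 0xC4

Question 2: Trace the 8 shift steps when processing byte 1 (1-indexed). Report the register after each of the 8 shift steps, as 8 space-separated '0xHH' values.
Answer: 0xBB 0x71 0xE2 0xC3 0x81 0x05 0x0A 0x14

Derivation:
Register before byte 1: 0x55
After XOR with byte 0x8B: 0xDE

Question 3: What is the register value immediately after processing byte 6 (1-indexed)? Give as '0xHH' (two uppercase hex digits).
After byte 1 (0x8B): reg=0x14
After byte 2 (0xF7): reg=0xA7
After byte 3 (0x28): reg=0xA4
After byte 4 (0x76): reg=0x30
After byte 5 (0x76): reg=0xD5
After byte 6 (0x20): reg=0xC5

Answer: 0xC5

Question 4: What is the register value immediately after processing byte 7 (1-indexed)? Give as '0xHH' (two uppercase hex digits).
Answer: 0xC4

Derivation:
After byte 1 (0x8B): reg=0x14
After byte 2 (0xF7): reg=0xA7
After byte 3 (0x28): reg=0xA4
After byte 4 (0x76): reg=0x30
After byte 5 (0x76): reg=0xD5
After byte 6 (0x20): reg=0xC5
After byte 7 (0xE9): reg=0xC4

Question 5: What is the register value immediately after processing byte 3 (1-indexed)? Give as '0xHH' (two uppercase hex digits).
After byte 1 (0x8B): reg=0x14
After byte 2 (0xF7): reg=0xA7
After byte 3 (0x28): reg=0xA4

Answer: 0xA4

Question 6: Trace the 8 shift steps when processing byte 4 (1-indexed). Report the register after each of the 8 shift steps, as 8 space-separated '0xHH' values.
After byte 1 (0x8B): reg=0x14
After byte 2 (0xF7): reg=0xA7
After byte 3 (0x28): reg=0xA4
Register before byte 4: 0xA4
After XOR with byte 0x76: 0xD2

Answer: 0xA3 0x41 0x82 0x03 0x06 0x0C 0x18 0x30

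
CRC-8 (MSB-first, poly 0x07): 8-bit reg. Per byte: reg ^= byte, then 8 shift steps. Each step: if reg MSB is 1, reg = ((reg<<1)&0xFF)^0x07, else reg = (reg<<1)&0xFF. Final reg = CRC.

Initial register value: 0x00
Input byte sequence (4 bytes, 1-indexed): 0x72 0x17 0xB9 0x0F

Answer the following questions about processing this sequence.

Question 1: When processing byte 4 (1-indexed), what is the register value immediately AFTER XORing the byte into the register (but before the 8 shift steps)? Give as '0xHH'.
Register before byte 4: 0xAB
Byte 4: 0x0F
0xAB XOR 0x0F = 0xA4

Answer: 0xA4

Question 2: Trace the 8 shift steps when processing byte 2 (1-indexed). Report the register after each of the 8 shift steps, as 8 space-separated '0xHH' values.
Answer: 0x9C 0x3F 0x7E 0xFC 0xFF 0xF9 0xF5 0xED

Derivation:
After byte 1 (0x72): reg=0x59
Register before byte 2: 0x59
After XOR with byte 0x17: 0x4E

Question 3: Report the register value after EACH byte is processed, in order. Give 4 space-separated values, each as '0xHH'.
0x59 0xED 0xAB 0x75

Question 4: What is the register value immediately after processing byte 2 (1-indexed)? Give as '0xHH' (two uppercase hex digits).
After byte 1 (0x72): reg=0x59
After byte 2 (0x17): reg=0xED

Answer: 0xED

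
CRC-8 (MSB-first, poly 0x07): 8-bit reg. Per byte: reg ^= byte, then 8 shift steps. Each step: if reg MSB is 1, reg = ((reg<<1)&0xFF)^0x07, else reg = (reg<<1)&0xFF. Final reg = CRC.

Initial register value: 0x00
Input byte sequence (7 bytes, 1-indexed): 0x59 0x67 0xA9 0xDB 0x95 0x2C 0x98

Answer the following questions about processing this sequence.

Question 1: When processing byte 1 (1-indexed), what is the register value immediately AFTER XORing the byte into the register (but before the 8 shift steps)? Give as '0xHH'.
Answer: 0x59

Derivation:
Register before byte 1: 0x00
Byte 1: 0x59
0x00 XOR 0x59 = 0x59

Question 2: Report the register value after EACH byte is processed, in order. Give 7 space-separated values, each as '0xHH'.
0x88 0x83 0xD6 0x23 0x0B 0xF5 0x04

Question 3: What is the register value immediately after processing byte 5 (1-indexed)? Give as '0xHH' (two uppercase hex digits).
Answer: 0x0B

Derivation:
After byte 1 (0x59): reg=0x88
After byte 2 (0x67): reg=0x83
After byte 3 (0xA9): reg=0xD6
After byte 4 (0xDB): reg=0x23
After byte 5 (0x95): reg=0x0B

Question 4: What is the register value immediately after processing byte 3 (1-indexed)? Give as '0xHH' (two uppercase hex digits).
Answer: 0xD6

Derivation:
After byte 1 (0x59): reg=0x88
After byte 2 (0x67): reg=0x83
After byte 3 (0xA9): reg=0xD6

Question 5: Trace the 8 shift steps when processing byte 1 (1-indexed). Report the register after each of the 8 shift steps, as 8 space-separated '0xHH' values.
Register before byte 1: 0x00
After XOR with byte 0x59: 0x59

Answer: 0xB2 0x63 0xC6 0x8B 0x11 0x22 0x44 0x88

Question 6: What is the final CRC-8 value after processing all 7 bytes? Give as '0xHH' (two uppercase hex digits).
Answer: 0x04

Derivation:
After byte 1 (0x59): reg=0x88
After byte 2 (0x67): reg=0x83
After byte 3 (0xA9): reg=0xD6
After byte 4 (0xDB): reg=0x23
After byte 5 (0x95): reg=0x0B
After byte 6 (0x2C): reg=0xF5
After byte 7 (0x98): reg=0x04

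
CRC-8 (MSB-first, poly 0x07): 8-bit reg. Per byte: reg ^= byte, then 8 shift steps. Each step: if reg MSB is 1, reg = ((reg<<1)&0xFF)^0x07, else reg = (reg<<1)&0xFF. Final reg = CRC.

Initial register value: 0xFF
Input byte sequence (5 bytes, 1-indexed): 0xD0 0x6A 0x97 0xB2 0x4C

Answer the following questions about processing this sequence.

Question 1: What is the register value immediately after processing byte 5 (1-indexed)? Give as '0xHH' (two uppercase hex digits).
After byte 1 (0xD0): reg=0xCD
After byte 2 (0x6A): reg=0x7C
After byte 3 (0x97): reg=0x9F
After byte 4 (0xB2): reg=0xC3
After byte 5 (0x4C): reg=0xA4

Answer: 0xA4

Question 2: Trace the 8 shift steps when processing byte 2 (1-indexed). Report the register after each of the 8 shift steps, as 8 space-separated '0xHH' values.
Answer: 0x49 0x92 0x23 0x46 0x8C 0x1F 0x3E 0x7C

Derivation:
After byte 1 (0xD0): reg=0xCD
Register before byte 2: 0xCD
After XOR with byte 0x6A: 0xA7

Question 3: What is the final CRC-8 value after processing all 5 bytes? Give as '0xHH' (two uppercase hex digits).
Answer: 0xA4

Derivation:
After byte 1 (0xD0): reg=0xCD
After byte 2 (0x6A): reg=0x7C
After byte 3 (0x97): reg=0x9F
After byte 4 (0xB2): reg=0xC3
After byte 5 (0x4C): reg=0xA4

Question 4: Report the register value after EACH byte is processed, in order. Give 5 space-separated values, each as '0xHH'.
0xCD 0x7C 0x9F 0xC3 0xA4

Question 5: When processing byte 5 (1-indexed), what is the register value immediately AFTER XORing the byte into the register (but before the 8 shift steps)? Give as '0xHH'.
Register before byte 5: 0xC3
Byte 5: 0x4C
0xC3 XOR 0x4C = 0x8F

Answer: 0x8F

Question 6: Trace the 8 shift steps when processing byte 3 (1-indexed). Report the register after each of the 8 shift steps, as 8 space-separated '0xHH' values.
Answer: 0xD1 0xA5 0x4D 0x9A 0x33 0x66 0xCC 0x9F

Derivation:
After byte 1 (0xD0): reg=0xCD
After byte 2 (0x6A): reg=0x7C
Register before byte 3: 0x7C
After XOR with byte 0x97: 0xEB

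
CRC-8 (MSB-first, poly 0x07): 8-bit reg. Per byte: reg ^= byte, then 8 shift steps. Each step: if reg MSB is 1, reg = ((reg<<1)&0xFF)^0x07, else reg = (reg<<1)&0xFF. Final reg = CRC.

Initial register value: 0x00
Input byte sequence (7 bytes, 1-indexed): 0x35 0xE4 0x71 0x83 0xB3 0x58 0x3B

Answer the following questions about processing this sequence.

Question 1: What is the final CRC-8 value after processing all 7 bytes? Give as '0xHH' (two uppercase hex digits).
After byte 1 (0x35): reg=0x8B
After byte 2 (0xE4): reg=0x0A
After byte 3 (0x71): reg=0x66
After byte 4 (0x83): reg=0xB5
After byte 5 (0xB3): reg=0x12
After byte 6 (0x58): reg=0xF1
After byte 7 (0x3B): reg=0x78

Answer: 0x78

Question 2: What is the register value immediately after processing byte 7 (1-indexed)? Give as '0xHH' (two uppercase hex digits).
Answer: 0x78

Derivation:
After byte 1 (0x35): reg=0x8B
After byte 2 (0xE4): reg=0x0A
After byte 3 (0x71): reg=0x66
After byte 4 (0x83): reg=0xB5
After byte 5 (0xB3): reg=0x12
After byte 6 (0x58): reg=0xF1
After byte 7 (0x3B): reg=0x78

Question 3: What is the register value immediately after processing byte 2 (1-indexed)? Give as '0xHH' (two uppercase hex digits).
Answer: 0x0A

Derivation:
After byte 1 (0x35): reg=0x8B
After byte 2 (0xE4): reg=0x0A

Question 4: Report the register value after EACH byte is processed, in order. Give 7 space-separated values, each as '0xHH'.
0x8B 0x0A 0x66 0xB5 0x12 0xF1 0x78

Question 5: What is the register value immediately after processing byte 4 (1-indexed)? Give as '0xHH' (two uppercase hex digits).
Answer: 0xB5

Derivation:
After byte 1 (0x35): reg=0x8B
After byte 2 (0xE4): reg=0x0A
After byte 3 (0x71): reg=0x66
After byte 4 (0x83): reg=0xB5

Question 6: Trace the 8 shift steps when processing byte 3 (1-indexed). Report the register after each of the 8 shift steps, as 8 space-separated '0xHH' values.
After byte 1 (0x35): reg=0x8B
After byte 2 (0xE4): reg=0x0A
Register before byte 3: 0x0A
After XOR with byte 0x71: 0x7B

Answer: 0xF6 0xEB 0xD1 0xA5 0x4D 0x9A 0x33 0x66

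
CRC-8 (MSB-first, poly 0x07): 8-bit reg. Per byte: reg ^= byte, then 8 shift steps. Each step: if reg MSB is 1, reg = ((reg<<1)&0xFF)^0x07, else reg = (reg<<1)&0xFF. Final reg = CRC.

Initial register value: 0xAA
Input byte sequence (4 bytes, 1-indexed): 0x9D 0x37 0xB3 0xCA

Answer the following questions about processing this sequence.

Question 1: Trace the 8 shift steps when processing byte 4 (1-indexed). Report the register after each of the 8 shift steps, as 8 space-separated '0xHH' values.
After byte 1 (0x9D): reg=0x85
After byte 2 (0x37): reg=0x17
After byte 3 (0xB3): reg=0x75
Register before byte 4: 0x75
After XOR with byte 0xCA: 0xBF

Answer: 0x79 0xF2 0xE3 0xC1 0x85 0x0D 0x1A 0x34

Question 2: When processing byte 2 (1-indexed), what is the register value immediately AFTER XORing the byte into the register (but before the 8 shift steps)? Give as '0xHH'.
Answer: 0xB2

Derivation:
Register before byte 2: 0x85
Byte 2: 0x37
0x85 XOR 0x37 = 0xB2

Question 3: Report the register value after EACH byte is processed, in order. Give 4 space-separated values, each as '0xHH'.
0x85 0x17 0x75 0x34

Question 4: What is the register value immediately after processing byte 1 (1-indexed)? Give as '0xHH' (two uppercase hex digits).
After byte 1 (0x9D): reg=0x85

Answer: 0x85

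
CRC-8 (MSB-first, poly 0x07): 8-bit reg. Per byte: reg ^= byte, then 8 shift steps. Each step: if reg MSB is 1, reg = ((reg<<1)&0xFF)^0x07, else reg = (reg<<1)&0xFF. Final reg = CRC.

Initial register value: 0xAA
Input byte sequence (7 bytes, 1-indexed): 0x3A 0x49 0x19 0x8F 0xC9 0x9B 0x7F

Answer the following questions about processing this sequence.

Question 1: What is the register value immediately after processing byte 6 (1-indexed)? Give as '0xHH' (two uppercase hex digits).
Answer: 0xD4

Derivation:
After byte 1 (0x3A): reg=0xF9
After byte 2 (0x49): reg=0x19
After byte 3 (0x19): reg=0x00
After byte 4 (0x8F): reg=0xA4
After byte 5 (0xC9): reg=0x04
After byte 6 (0x9B): reg=0xD4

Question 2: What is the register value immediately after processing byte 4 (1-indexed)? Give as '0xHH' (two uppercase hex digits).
After byte 1 (0x3A): reg=0xF9
After byte 2 (0x49): reg=0x19
After byte 3 (0x19): reg=0x00
After byte 4 (0x8F): reg=0xA4

Answer: 0xA4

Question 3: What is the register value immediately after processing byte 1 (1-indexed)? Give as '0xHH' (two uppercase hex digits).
Answer: 0xF9

Derivation:
After byte 1 (0x3A): reg=0xF9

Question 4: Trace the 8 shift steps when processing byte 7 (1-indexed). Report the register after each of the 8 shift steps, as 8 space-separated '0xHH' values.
After byte 1 (0x3A): reg=0xF9
After byte 2 (0x49): reg=0x19
After byte 3 (0x19): reg=0x00
After byte 4 (0x8F): reg=0xA4
After byte 5 (0xC9): reg=0x04
After byte 6 (0x9B): reg=0xD4
Register before byte 7: 0xD4
After XOR with byte 0x7F: 0xAB

Answer: 0x51 0xA2 0x43 0x86 0x0B 0x16 0x2C 0x58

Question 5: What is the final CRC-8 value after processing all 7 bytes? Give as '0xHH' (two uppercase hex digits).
Answer: 0x58

Derivation:
After byte 1 (0x3A): reg=0xF9
After byte 2 (0x49): reg=0x19
After byte 3 (0x19): reg=0x00
After byte 4 (0x8F): reg=0xA4
After byte 5 (0xC9): reg=0x04
After byte 6 (0x9B): reg=0xD4
After byte 7 (0x7F): reg=0x58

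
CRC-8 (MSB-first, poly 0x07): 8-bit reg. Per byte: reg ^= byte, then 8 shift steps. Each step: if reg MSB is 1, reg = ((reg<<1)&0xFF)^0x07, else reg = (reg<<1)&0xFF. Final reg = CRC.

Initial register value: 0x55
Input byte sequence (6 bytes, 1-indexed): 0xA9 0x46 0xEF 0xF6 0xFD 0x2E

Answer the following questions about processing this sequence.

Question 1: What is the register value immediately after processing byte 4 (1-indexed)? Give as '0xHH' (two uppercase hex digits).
Answer: 0x5C

Derivation:
After byte 1 (0xA9): reg=0xFA
After byte 2 (0x46): reg=0x3D
After byte 3 (0xEF): reg=0x30
After byte 4 (0xF6): reg=0x5C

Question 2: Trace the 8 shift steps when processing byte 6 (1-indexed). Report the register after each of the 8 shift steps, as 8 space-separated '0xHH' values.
Answer: 0x80 0x07 0x0E 0x1C 0x38 0x70 0xE0 0xC7

Derivation:
After byte 1 (0xA9): reg=0xFA
After byte 2 (0x46): reg=0x3D
After byte 3 (0xEF): reg=0x30
After byte 4 (0xF6): reg=0x5C
After byte 5 (0xFD): reg=0x6E
Register before byte 6: 0x6E
After XOR with byte 0x2E: 0x40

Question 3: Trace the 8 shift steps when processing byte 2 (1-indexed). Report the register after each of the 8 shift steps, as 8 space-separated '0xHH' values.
Answer: 0x7F 0xFE 0xFB 0xF1 0xE5 0xCD 0x9D 0x3D

Derivation:
After byte 1 (0xA9): reg=0xFA
Register before byte 2: 0xFA
After XOR with byte 0x46: 0xBC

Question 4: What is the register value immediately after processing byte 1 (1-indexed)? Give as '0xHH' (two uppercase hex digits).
Answer: 0xFA

Derivation:
After byte 1 (0xA9): reg=0xFA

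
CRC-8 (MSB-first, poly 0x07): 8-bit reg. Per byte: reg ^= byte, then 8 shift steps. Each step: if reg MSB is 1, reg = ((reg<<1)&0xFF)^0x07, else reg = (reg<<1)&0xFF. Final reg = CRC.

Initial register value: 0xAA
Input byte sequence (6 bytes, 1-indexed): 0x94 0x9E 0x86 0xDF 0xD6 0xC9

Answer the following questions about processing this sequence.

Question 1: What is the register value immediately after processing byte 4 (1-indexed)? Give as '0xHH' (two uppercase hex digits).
After byte 1 (0x94): reg=0xBA
After byte 2 (0x9E): reg=0xFC
After byte 3 (0x86): reg=0x61
After byte 4 (0xDF): reg=0x33

Answer: 0x33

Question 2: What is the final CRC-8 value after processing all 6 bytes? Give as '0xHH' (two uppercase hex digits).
After byte 1 (0x94): reg=0xBA
After byte 2 (0x9E): reg=0xFC
After byte 3 (0x86): reg=0x61
After byte 4 (0xDF): reg=0x33
After byte 5 (0xD6): reg=0xB5
After byte 6 (0xC9): reg=0x73

Answer: 0x73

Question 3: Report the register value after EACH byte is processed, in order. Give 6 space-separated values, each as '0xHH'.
0xBA 0xFC 0x61 0x33 0xB5 0x73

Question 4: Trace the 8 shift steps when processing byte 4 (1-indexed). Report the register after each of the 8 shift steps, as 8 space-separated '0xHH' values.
After byte 1 (0x94): reg=0xBA
After byte 2 (0x9E): reg=0xFC
After byte 3 (0x86): reg=0x61
Register before byte 4: 0x61
After XOR with byte 0xDF: 0xBE

Answer: 0x7B 0xF6 0xEB 0xD1 0xA5 0x4D 0x9A 0x33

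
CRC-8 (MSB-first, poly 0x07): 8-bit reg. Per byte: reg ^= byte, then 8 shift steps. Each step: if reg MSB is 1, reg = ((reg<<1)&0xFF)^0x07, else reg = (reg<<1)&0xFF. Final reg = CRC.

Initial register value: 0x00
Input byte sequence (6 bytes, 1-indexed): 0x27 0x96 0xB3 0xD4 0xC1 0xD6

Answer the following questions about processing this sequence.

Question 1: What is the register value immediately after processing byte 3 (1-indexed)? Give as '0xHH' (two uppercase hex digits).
Answer: 0xDA

Derivation:
After byte 1 (0x27): reg=0xF5
After byte 2 (0x96): reg=0x2E
After byte 3 (0xB3): reg=0xDA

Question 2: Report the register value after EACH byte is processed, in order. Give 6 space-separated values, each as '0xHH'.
0xF5 0x2E 0xDA 0x2A 0x9F 0xF8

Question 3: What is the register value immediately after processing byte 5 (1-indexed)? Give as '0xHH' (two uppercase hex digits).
Answer: 0x9F

Derivation:
After byte 1 (0x27): reg=0xF5
After byte 2 (0x96): reg=0x2E
After byte 3 (0xB3): reg=0xDA
After byte 4 (0xD4): reg=0x2A
After byte 5 (0xC1): reg=0x9F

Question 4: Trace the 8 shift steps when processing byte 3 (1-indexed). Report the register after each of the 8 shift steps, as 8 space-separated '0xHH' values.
After byte 1 (0x27): reg=0xF5
After byte 2 (0x96): reg=0x2E
Register before byte 3: 0x2E
After XOR with byte 0xB3: 0x9D

Answer: 0x3D 0x7A 0xF4 0xEF 0xD9 0xB5 0x6D 0xDA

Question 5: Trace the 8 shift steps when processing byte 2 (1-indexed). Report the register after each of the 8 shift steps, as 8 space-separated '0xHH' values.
Answer: 0xC6 0x8B 0x11 0x22 0x44 0x88 0x17 0x2E

Derivation:
After byte 1 (0x27): reg=0xF5
Register before byte 2: 0xF5
After XOR with byte 0x96: 0x63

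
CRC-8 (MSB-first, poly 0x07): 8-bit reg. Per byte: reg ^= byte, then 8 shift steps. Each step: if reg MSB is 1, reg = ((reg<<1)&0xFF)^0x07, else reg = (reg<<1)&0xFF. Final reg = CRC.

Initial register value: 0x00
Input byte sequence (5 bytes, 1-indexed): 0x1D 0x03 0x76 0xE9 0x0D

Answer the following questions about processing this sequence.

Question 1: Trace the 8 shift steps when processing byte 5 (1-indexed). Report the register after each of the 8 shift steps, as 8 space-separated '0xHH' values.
After byte 1 (0x1D): reg=0x53
After byte 2 (0x03): reg=0xB7
After byte 3 (0x76): reg=0x49
After byte 4 (0xE9): reg=0x69
Register before byte 5: 0x69
After XOR with byte 0x0D: 0x64

Answer: 0xC8 0x97 0x29 0x52 0xA4 0x4F 0x9E 0x3B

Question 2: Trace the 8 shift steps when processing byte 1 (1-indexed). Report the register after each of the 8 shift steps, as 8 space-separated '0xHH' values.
Register before byte 1: 0x00
After XOR with byte 0x1D: 0x1D

Answer: 0x3A 0x74 0xE8 0xD7 0xA9 0x55 0xAA 0x53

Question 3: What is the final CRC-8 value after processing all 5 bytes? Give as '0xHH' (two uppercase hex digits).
Answer: 0x3B

Derivation:
After byte 1 (0x1D): reg=0x53
After byte 2 (0x03): reg=0xB7
After byte 3 (0x76): reg=0x49
After byte 4 (0xE9): reg=0x69
After byte 5 (0x0D): reg=0x3B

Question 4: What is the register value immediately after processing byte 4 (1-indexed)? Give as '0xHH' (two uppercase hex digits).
Answer: 0x69

Derivation:
After byte 1 (0x1D): reg=0x53
After byte 2 (0x03): reg=0xB7
After byte 3 (0x76): reg=0x49
After byte 4 (0xE9): reg=0x69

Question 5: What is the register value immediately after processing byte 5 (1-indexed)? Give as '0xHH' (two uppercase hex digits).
After byte 1 (0x1D): reg=0x53
After byte 2 (0x03): reg=0xB7
After byte 3 (0x76): reg=0x49
After byte 4 (0xE9): reg=0x69
After byte 5 (0x0D): reg=0x3B

Answer: 0x3B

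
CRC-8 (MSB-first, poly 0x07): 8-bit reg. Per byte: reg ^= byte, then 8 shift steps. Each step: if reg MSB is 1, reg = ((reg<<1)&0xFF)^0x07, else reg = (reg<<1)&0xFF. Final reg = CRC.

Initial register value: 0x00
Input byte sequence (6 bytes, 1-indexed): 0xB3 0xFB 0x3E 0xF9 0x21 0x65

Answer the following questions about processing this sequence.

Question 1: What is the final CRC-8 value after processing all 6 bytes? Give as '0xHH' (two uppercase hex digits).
Answer: 0x38

Derivation:
After byte 1 (0xB3): reg=0x10
After byte 2 (0xFB): reg=0x9F
After byte 3 (0x3E): reg=0x6E
After byte 4 (0xF9): reg=0xEC
After byte 5 (0x21): reg=0x6D
After byte 6 (0x65): reg=0x38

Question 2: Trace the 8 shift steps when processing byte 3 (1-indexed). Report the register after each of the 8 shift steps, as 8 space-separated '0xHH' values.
After byte 1 (0xB3): reg=0x10
After byte 2 (0xFB): reg=0x9F
Register before byte 3: 0x9F
After XOR with byte 0x3E: 0xA1

Answer: 0x45 0x8A 0x13 0x26 0x4C 0x98 0x37 0x6E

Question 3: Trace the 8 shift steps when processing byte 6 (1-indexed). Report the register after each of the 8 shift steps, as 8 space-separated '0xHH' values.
After byte 1 (0xB3): reg=0x10
After byte 2 (0xFB): reg=0x9F
After byte 3 (0x3E): reg=0x6E
After byte 4 (0xF9): reg=0xEC
After byte 5 (0x21): reg=0x6D
Register before byte 6: 0x6D
After XOR with byte 0x65: 0x08

Answer: 0x10 0x20 0x40 0x80 0x07 0x0E 0x1C 0x38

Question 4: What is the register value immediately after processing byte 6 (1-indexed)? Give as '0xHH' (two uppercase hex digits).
After byte 1 (0xB3): reg=0x10
After byte 2 (0xFB): reg=0x9F
After byte 3 (0x3E): reg=0x6E
After byte 4 (0xF9): reg=0xEC
After byte 5 (0x21): reg=0x6D
After byte 6 (0x65): reg=0x38

Answer: 0x38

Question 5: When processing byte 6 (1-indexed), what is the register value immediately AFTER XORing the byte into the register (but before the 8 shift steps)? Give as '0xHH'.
Register before byte 6: 0x6D
Byte 6: 0x65
0x6D XOR 0x65 = 0x08

Answer: 0x08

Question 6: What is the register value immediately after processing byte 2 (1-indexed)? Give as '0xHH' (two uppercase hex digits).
After byte 1 (0xB3): reg=0x10
After byte 2 (0xFB): reg=0x9F

Answer: 0x9F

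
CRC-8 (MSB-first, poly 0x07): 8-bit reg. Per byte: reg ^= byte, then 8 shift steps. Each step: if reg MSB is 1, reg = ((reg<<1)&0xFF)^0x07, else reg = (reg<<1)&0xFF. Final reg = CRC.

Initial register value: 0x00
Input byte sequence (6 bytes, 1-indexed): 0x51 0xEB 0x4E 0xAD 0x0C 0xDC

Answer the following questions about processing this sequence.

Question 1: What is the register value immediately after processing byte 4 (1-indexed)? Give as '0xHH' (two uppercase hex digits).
Answer: 0x0F

Derivation:
After byte 1 (0x51): reg=0xB0
After byte 2 (0xEB): reg=0x86
After byte 3 (0x4E): reg=0x76
After byte 4 (0xAD): reg=0x0F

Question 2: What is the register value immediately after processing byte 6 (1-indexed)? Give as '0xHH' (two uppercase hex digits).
After byte 1 (0x51): reg=0xB0
After byte 2 (0xEB): reg=0x86
After byte 3 (0x4E): reg=0x76
After byte 4 (0xAD): reg=0x0F
After byte 5 (0x0C): reg=0x09
After byte 6 (0xDC): reg=0x25

Answer: 0x25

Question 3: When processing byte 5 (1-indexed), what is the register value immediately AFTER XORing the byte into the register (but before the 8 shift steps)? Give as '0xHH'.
Answer: 0x03

Derivation:
Register before byte 5: 0x0F
Byte 5: 0x0C
0x0F XOR 0x0C = 0x03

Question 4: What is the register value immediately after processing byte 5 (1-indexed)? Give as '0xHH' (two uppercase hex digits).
Answer: 0x09

Derivation:
After byte 1 (0x51): reg=0xB0
After byte 2 (0xEB): reg=0x86
After byte 3 (0x4E): reg=0x76
After byte 4 (0xAD): reg=0x0F
After byte 5 (0x0C): reg=0x09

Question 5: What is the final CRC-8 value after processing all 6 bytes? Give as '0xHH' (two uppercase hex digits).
After byte 1 (0x51): reg=0xB0
After byte 2 (0xEB): reg=0x86
After byte 3 (0x4E): reg=0x76
After byte 4 (0xAD): reg=0x0F
After byte 5 (0x0C): reg=0x09
After byte 6 (0xDC): reg=0x25

Answer: 0x25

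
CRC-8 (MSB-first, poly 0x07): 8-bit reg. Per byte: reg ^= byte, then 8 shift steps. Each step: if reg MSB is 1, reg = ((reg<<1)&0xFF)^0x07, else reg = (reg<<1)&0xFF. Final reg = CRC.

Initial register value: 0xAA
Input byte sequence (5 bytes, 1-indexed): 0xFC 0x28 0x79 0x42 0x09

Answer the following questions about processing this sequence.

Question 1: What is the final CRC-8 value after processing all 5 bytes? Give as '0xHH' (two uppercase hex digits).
After byte 1 (0xFC): reg=0xA5
After byte 2 (0x28): reg=0xAA
After byte 3 (0x79): reg=0x37
After byte 4 (0x42): reg=0x4C
After byte 5 (0x09): reg=0xDC

Answer: 0xDC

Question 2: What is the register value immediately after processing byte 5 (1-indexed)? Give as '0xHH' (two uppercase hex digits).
Answer: 0xDC

Derivation:
After byte 1 (0xFC): reg=0xA5
After byte 2 (0x28): reg=0xAA
After byte 3 (0x79): reg=0x37
After byte 4 (0x42): reg=0x4C
After byte 5 (0x09): reg=0xDC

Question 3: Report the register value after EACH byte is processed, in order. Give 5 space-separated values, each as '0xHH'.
0xA5 0xAA 0x37 0x4C 0xDC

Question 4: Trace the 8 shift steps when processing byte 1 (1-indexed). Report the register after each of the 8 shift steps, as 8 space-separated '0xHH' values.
Answer: 0xAC 0x5F 0xBE 0x7B 0xF6 0xEB 0xD1 0xA5

Derivation:
Register before byte 1: 0xAA
After XOR with byte 0xFC: 0x56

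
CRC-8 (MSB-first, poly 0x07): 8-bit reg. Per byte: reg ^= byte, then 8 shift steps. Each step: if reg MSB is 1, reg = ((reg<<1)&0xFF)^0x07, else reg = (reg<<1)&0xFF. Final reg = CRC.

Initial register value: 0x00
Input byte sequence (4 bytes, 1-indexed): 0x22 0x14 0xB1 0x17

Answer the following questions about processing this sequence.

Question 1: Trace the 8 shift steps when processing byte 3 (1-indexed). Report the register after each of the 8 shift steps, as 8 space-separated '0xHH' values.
After byte 1 (0x22): reg=0xEE
After byte 2 (0x14): reg=0xE8
Register before byte 3: 0xE8
After XOR with byte 0xB1: 0x59

Answer: 0xB2 0x63 0xC6 0x8B 0x11 0x22 0x44 0x88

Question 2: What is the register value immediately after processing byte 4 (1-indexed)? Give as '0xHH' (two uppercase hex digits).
Answer: 0xD4

Derivation:
After byte 1 (0x22): reg=0xEE
After byte 2 (0x14): reg=0xE8
After byte 3 (0xB1): reg=0x88
After byte 4 (0x17): reg=0xD4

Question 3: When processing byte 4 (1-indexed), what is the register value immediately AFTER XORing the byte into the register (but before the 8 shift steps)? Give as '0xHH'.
Register before byte 4: 0x88
Byte 4: 0x17
0x88 XOR 0x17 = 0x9F

Answer: 0x9F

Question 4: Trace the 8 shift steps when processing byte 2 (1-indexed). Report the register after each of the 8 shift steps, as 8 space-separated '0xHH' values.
After byte 1 (0x22): reg=0xEE
Register before byte 2: 0xEE
After XOR with byte 0x14: 0xFA

Answer: 0xF3 0xE1 0xC5 0x8D 0x1D 0x3A 0x74 0xE8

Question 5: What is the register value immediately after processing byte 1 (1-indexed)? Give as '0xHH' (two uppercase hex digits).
Answer: 0xEE

Derivation:
After byte 1 (0x22): reg=0xEE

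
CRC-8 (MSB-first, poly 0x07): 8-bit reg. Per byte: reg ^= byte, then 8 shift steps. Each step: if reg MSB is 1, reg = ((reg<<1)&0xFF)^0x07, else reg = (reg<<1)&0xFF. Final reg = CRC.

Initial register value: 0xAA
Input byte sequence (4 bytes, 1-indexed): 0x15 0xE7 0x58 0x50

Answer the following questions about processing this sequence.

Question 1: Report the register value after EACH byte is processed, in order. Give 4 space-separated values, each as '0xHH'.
0x34 0x37 0x0A 0x81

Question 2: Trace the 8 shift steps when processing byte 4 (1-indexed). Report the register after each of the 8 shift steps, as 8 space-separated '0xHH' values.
After byte 1 (0x15): reg=0x34
After byte 2 (0xE7): reg=0x37
After byte 3 (0x58): reg=0x0A
Register before byte 4: 0x0A
After XOR with byte 0x50: 0x5A

Answer: 0xB4 0x6F 0xDE 0xBB 0x71 0xE2 0xC3 0x81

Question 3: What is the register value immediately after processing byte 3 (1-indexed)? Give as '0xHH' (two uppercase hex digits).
Answer: 0x0A

Derivation:
After byte 1 (0x15): reg=0x34
After byte 2 (0xE7): reg=0x37
After byte 3 (0x58): reg=0x0A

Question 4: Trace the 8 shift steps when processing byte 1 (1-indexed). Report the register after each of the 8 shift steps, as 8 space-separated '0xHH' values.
Register before byte 1: 0xAA
After XOR with byte 0x15: 0xBF

Answer: 0x79 0xF2 0xE3 0xC1 0x85 0x0D 0x1A 0x34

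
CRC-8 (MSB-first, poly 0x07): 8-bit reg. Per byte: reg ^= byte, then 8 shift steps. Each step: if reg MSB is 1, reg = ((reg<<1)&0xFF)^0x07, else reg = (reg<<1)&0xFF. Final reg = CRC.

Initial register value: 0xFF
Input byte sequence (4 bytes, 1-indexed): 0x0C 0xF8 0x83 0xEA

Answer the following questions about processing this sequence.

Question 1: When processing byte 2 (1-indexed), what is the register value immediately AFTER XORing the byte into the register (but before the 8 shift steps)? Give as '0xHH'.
Answer: 0x2F

Derivation:
Register before byte 2: 0xD7
Byte 2: 0xF8
0xD7 XOR 0xF8 = 0x2F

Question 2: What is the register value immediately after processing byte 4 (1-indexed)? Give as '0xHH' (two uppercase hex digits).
After byte 1 (0x0C): reg=0xD7
After byte 2 (0xF8): reg=0xCD
After byte 3 (0x83): reg=0xED
After byte 4 (0xEA): reg=0x15

Answer: 0x15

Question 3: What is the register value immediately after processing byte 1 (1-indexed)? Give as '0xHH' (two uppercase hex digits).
Answer: 0xD7

Derivation:
After byte 1 (0x0C): reg=0xD7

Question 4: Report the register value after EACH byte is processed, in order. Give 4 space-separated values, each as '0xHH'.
0xD7 0xCD 0xED 0x15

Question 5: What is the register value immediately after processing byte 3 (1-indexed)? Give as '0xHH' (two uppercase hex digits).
After byte 1 (0x0C): reg=0xD7
After byte 2 (0xF8): reg=0xCD
After byte 3 (0x83): reg=0xED

Answer: 0xED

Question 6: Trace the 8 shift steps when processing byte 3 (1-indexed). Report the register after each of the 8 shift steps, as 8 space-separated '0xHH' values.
After byte 1 (0x0C): reg=0xD7
After byte 2 (0xF8): reg=0xCD
Register before byte 3: 0xCD
After XOR with byte 0x83: 0x4E

Answer: 0x9C 0x3F 0x7E 0xFC 0xFF 0xF9 0xF5 0xED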